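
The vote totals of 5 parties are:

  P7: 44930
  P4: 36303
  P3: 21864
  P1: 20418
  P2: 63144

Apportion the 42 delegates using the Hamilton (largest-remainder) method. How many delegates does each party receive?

Total 186659; standard divisor 186659/42 ≈ 4444.262.
Standard quotas: P7 10.1097, P4 8.1685, P3 4.9196, P1 4.5942, P2 14.2080.
Lower quotas: P7 10, P4 8, P3 4, P1 4, P2 14 (sum 40, leaving 2 seats).
Remainders in descending order: P3 0.9196, P1 0.5942, P2 0.2080, P4 0.1685, P7 0.1097.
Largest remainders: P3, P1 receive the extra seats.

P7=10; P4=8; P3=5; P1=5; P2=14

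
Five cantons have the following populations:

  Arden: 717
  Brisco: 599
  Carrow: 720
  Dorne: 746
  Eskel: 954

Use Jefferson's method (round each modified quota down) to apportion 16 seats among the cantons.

Arden 3; Brisco 3; Carrow 3; Dorne 3; Eskel 4

Standard divisor 3736/16 ≈ 233.5; standard quotas: Arden 3.071, Brisco 2.565, Carrow 3.084, Dorne 3.195, Eskel 4.086.
Rounding down gives 3, 2, 3, 3, 4 = 15 seats, so the divisor must be adjusted.
With modified divisor 195: modified quotas Arden 3.677, Brisco 3.072, Carrow 3.692, Dorne 3.826, Eskel 4.892.
Rounding down: Arden 3, Brisco 3, Carrow 3, Dorne 3, Eskel 4 (total 16).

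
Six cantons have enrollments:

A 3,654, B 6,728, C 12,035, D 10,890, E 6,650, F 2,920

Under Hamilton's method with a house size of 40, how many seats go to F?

The standard divisor is 42877/40 ≈ 1071.925.
Standard quotas: A 3.4088, B 6.2766, C 11.2275, D 10.1593, E 6.2038, F 2.7241.
Lower quotas: A 3, B 6, C 11, D 10, E 6, F 2 (sum 38, leaving 2 seats).
Remainders in descending order: F 0.7241, A 0.4088, B 0.2766, C 0.2275, E 0.2038, D 0.1593.
Largest remainders: F, A receive the extra seats.
F receives 3.

3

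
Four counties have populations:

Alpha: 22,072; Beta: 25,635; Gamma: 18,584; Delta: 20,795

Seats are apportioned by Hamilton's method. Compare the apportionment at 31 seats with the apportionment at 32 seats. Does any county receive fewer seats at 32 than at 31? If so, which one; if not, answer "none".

none

At 31 seats: Alpha 8, Beta 9, Gamma 7, Delta 7.
At 32 seats: Alpha 8, Beta 9, Gamma 7, Delta 8.
No county's allocation decreased.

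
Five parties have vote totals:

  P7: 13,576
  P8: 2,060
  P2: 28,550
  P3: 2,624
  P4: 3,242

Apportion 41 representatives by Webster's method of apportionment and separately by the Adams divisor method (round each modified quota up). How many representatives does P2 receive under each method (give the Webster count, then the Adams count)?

23 and 22

Webster: P7 11, P8 2, P2 23, P3 2, P4 3.
Adams: P7 11, P8 2, P2 22, P3 3, P4 3.
P2 gets 23 under Webster and 22 under Adams.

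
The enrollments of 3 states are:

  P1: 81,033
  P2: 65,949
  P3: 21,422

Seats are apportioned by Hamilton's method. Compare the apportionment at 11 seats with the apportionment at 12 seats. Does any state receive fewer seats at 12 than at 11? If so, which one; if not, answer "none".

P3

At 11 seats: P1 5, P2 4, P3 2.
At 12 seats: P1 6, P2 5, P3 1.
P3 drops from 2 to 1.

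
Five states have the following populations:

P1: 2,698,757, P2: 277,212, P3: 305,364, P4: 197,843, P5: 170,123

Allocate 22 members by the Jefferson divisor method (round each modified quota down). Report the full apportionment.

P1: 17; P2: 1; P3: 2; P4: 1; P5: 1

Standard divisor 3649299/22 ≈ 165877.227; standard quotas: P1 16.270, P2 1.671, P3 1.841, P4 1.193, P5 1.026.
Rounding down gives 16, 1, 1, 1, 1 = 20 seats, so the divisor must be adjusted.
With modified divisor 150756: modified quotas P1 17.901, P2 1.839, P3 2.026, P4 1.312, P5 1.128.
Rounding down: P1 17, P2 1, P3 2, P4 1, P5 1 (total 22).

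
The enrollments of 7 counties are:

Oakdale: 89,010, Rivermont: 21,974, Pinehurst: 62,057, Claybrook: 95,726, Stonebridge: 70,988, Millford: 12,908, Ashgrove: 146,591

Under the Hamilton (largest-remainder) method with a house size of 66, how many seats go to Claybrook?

Total 499254; standard divisor 499254/66 ≈ 7564.455.
Standard quotas: Oakdale 11.7669, Rivermont 2.9049, Pinehurst 8.2038, Claybrook 12.6547, Stonebridge 9.3844, Millford 1.7064, Ashgrove 19.3789.
Lower quotas: Oakdale 11, Rivermont 2, Pinehurst 8, Claybrook 12, Stonebridge 9, Millford 1, Ashgrove 19 (sum 62, leaving 4 seats).
Remainders in descending order: Rivermont 0.9049, Oakdale 0.7669, Millford 0.7064, Claybrook 0.6547, Stonebridge 0.3844, Ashgrove 0.3789, Pinehurst 0.2038.
Largest remainders: Rivermont, Oakdale, Millford, Claybrook receive the extra seats.
Claybrook receives 13.

13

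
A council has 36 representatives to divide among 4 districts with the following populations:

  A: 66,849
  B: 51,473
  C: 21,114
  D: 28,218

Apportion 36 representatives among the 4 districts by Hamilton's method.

The standard divisor is 167654/36 ≈ 4657.056.
Standard quotas: A 14.3543, B 11.0527, C 4.5338, D 6.0592.
Lower quotas: A 14, B 11, C 4, D 6 (sum 35, leaving 1 seat).
Remainders in descending order: C 0.5338, A 0.3543, D 0.0592, B 0.0527.
The surplus seat goes to C.

A 14, B 11, C 5, D 6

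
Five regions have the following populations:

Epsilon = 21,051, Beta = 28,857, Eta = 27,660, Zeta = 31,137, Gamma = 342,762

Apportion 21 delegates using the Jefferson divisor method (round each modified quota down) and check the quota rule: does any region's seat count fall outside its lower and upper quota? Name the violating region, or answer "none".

Standard quotas: Epsilon 0.979, Beta 1.342, Eta 1.287, Zeta 1.448, Gamma 15.944.
Jefferson allocation: Epsilon 1, Beta 1, Eta 1, Zeta 1, Gamma 17.
Gamma has quota 15.944 (lower 15, upper 16) but receives 17 — outside the quota interval.

Gamma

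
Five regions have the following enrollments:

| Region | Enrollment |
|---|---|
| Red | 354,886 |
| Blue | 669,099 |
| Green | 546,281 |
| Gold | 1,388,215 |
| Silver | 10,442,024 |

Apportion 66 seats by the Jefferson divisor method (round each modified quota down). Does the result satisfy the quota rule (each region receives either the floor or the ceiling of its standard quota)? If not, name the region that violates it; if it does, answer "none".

Silver

Standard quotas: Red 1.748, Blue 3.295, Green 2.691, Gold 6.837, Silver 51.429.
Jefferson allocation: Red 1, Blue 3, Green 2, Gold 7, Silver 53.
Silver has quota 51.429 (lower 51, upper 52) but receives 53 — outside the quota interval.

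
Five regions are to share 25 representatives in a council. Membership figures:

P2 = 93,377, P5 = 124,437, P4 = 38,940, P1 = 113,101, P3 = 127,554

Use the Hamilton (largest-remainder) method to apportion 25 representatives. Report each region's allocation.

P2: 5, P5: 6, P4: 2, P1: 6, P3: 6

Total 497409; standard divisor 497409/25 ≈ 19896.36.
Standard quotas: P2 4.6932, P5 6.2543, P4 1.9571, P1 5.6845, P3 6.4109.
Lower quotas: P2 4, P5 6, P4 1, P1 5, P3 6 (sum 22, leaving 3 seats).
Remainders in descending order: P4 0.9571, P2 0.6932, P1 0.6845, P3 0.4109, P5 0.2543.
Largest remainders: P4, P2, P1 receive the extra seats.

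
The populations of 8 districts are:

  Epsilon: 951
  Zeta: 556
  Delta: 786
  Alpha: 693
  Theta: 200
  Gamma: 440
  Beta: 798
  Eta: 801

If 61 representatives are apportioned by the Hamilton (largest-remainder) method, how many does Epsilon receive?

Total 5225; standard divisor 5225/61 ≈ 85.656.
Standard quotas: Epsilon 11.103, Zeta 6.491, Delta 9.176, Alpha 8.091, Theta 2.335, Gamma 5.137, Beta 9.316, Eta 9.351.
Lower quotas: Epsilon 11, Zeta 6, Delta 9, Alpha 8, Theta 2, Gamma 5, Beta 9, Eta 9 (sum 59, leaving 2 seats).
Remainders in descending order: Zeta 0.491, Eta 0.351, Theta 0.335, Beta 0.316, Delta 0.176, Gamma 0.137, Epsilon 0.103, Alpha 0.091.
Largest remainders: Zeta, Eta receive the extra seats.
Epsilon receives 11.

11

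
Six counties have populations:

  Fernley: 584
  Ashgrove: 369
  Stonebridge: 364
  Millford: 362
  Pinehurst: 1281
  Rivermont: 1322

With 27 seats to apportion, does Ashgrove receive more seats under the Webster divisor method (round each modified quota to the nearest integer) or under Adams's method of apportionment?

Adams

Webster: Fernley 4, Ashgrove 2, Stonebridge 2, Millford 2, Pinehurst 8, Rivermont 9.
Adams: Fernley 4, Ashgrove 3, Stonebridge 2, Millford 2, Pinehurst 8, Rivermont 8.
Ashgrove gets 2 under Webster and 3 under Adams.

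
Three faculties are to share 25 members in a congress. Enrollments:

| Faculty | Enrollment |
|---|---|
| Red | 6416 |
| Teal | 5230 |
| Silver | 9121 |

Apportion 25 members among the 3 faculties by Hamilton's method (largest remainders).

Total 20767; standard divisor 20767/25 ≈ 830.68.
Standard quotas: Red 7.7238, Teal 6.2960, Silver 10.9802.
Lower quotas: Red 7, Teal 6, Silver 10 (sum 23, leaving 2 seats).
Remainders in descending order: Silver 0.9802, Red 0.7238, Teal 0.2960.
The surplus seats go to Silver, Red.

Red 8; Teal 6; Silver 11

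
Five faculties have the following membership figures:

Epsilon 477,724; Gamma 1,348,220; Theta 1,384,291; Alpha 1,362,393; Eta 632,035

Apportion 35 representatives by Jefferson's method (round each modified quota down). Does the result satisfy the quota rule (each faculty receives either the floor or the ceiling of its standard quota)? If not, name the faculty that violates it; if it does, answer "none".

Standard quotas: Epsilon 3.213, Gamma 9.066, Theta 9.309, Alpha 9.162, Eta 4.250.
Jefferson allocation: Epsilon 3, Gamma 9, Theta 10, Alpha 9, Eta 4.
Every allocation lies between the lower and upper quota.

none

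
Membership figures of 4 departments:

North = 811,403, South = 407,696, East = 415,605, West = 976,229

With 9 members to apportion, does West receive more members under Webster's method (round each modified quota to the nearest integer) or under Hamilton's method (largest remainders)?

Webster

Webster: North 3, South 1, East 1, West 4.
Hamilton: North 3, South 1, East 2, West 3.
West gets 4 under Webster and 3 under Hamilton.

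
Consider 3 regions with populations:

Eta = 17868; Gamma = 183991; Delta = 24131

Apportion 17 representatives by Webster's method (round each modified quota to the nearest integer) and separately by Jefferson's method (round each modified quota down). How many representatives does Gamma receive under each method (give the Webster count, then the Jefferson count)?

Webster: Eta 1, Gamma 14, Delta 2.
Jefferson: Eta 1, Gamma 15, Delta 1.
Gamma gets 14 under Webster and 15 under Jefferson.

14 and 15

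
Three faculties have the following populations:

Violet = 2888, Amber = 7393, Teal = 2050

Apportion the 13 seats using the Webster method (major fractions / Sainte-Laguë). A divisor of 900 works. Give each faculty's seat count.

With modified divisor 900: modified quotas Violet 3.209, Amber 8.214, Teal 2.278.
Rounding to the nearest integer: Violet 3, Amber 8, Teal 2 (total 13).

Violet: 3, Amber: 8, Teal: 2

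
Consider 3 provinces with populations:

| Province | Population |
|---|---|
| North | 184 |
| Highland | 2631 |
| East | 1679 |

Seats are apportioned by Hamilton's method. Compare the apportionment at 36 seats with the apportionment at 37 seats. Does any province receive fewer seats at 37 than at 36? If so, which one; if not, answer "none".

North

At 36 seats: North 2, Highland 21, East 13.
At 37 seats: North 1, Highland 22, East 14.
North drops from 2 to 1.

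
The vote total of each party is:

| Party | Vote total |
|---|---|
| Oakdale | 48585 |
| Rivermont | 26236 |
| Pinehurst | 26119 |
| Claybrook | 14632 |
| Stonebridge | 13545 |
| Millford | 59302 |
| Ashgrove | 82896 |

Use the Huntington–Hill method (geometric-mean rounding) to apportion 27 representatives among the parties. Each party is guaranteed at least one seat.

Oakdale 5, Rivermont 3, Pinehurst 3, Claybrook 1, Stonebridge 1, Millford 6, Ashgrove 8

With divisor 10505: modified quotas Oakdale 4.625, Rivermont 2.497, Pinehurst 2.486, Claybrook 1.393, Stonebridge 1.289, Millford 5.645, Ashgrove 7.891.
Geometric-mean thresholds: Oakdale √(4·5)=4.472, Rivermont √(2·3)=2.449, Pinehurst √(2·3)=2.449, Claybrook √(1·2)=1.414, Stonebridge √(1·2)=1.414, Millford √(5·6)=5.477, Ashgrove √(7·8)=7.483.
Each quota rounded against its threshold gives Oakdale 5, Rivermont 3, Pinehurst 3, Claybrook 1, Stonebridge 1, Millford 6, Ashgrove 8 (total 27).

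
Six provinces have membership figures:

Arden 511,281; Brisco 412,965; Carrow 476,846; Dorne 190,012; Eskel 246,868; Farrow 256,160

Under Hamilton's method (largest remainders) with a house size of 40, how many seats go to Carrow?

Standard divisor: 2094132 ÷ 40 ≈ 52353.3.
Standard quotas: Arden 9.7660, Brisco 7.8880, Carrow 9.1082, Dorne 3.6294, Eskel 4.7154, Farrow 4.8929.
Lower quotas: Arden 9, Brisco 7, Carrow 9, Dorne 3, Eskel 4, Farrow 4 (sum 36, leaving 4 seats).
Remainders in descending order: Farrow 0.8929, Brisco 0.8880, Arden 0.7660, Eskel 0.7154, Dorne 0.6294, Carrow 0.1082.
The surplus seats go to Farrow, Brisco, Arden, Eskel.
Carrow receives 9.

9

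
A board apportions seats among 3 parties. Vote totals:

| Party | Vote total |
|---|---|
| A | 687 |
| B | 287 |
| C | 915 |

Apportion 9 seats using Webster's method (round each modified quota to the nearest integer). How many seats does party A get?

3

Standard divisor 1889/9 ≈ 209.889; standard quotas: A 3.273, B 1.367, C 4.359.
Rounding to the nearest integer gives 3, 1, 4 = 8 seats, so the divisor must be adjusted.
With modified divisor 200: modified quotas A 3.435, B 1.435, C 4.575.
Rounding to the nearest integer: A 3, B 1, C 5 (total 9).
A receives 3.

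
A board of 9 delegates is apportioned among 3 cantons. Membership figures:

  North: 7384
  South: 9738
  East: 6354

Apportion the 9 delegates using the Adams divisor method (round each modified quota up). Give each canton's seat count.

Standard divisor 23476/9 ≈ 2608.444; standard quotas: North 2.831, South 3.733, East 2.436.
Rounding up gives 3, 4, 3 = 10 seats, so the divisor must be adjusted.
With modified divisor 3210: modified quotas North 2.300, South 3.034, East 1.979.
Rounding up: North 3, South 4, East 2 (total 9).

North: 3; South: 4; East: 2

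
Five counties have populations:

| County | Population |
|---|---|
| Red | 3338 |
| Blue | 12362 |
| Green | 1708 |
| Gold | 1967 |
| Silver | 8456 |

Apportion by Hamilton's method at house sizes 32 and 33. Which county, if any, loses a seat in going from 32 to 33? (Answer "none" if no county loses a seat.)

At 32 seats: Red 4, Blue 14, Green 2, Gold 2, Silver 10.
At 33 seats: Red 4, Blue 15, Green 2, Gold 2, Silver 10.
No county's allocation decreased.

none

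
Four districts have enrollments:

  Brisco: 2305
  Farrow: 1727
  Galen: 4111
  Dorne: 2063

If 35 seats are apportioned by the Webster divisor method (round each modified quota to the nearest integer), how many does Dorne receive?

Standard divisor 10206/35 ≈ 291.6; standard quotas: Brisco 7.905, Farrow 5.922, Galen 14.098, Dorne 7.075.
Rounding to the nearest integer gives Brisco 8, Farrow 6, Galen 14, Dorne 7 — total 35, matching the house size, so no adjustment is needed.
Dorne receives 7.

7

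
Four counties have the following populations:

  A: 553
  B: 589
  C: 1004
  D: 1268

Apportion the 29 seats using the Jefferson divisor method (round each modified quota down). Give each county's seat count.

Standard divisor 3414/29 ≈ 117.724; standard quotas: A 4.697, B 5.003, C 8.528, D 10.771.
Rounding down gives 4, 5, 8, 10 = 27 seats, so the divisor must be adjusted.
With modified divisor 111.1: modified quotas A 4.977, B 5.302, C 9.037, D 11.413.
Rounding down: A 4, B 5, C 9, D 11 (total 29).

A=4; B=5; C=9; D=11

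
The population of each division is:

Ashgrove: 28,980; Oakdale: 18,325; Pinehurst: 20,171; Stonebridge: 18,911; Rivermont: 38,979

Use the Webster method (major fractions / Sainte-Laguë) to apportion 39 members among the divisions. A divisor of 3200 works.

With modified divisor 3200: modified quotas Ashgrove 9.056, Oakdale 5.727, Pinehurst 6.303, Stonebridge 5.910, Rivermont 12.181.
Rounding to the nearest integer: Ashgrove 9, Oakdale 6, Pinehurst 6, Stonebridge 6, Rivermont 12 (total 39).

Ashgrove=9; Oakdale=6; Pinehurst=6; Stonebridge=6; Rivermont=12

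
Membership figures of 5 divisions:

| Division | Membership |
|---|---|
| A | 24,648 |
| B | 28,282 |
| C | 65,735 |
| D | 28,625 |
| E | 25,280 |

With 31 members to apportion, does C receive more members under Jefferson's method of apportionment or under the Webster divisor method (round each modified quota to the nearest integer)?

Jefferson: A 4, B 5, C 13, D 5, E 4.
Webster: A 4, B 5, C 12, D 5, E 5.
C gets 13 under Jefferson and 12 under Webster.

Jefferson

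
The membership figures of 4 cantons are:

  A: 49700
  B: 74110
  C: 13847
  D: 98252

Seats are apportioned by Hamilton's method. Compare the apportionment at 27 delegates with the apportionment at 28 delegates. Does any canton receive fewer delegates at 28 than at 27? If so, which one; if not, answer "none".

At 27 seats: A 6, B 8, C 2, D 11.
At 28 seats: A 6, B 9, C 1, D 12.
C drops from 2 to 1.

C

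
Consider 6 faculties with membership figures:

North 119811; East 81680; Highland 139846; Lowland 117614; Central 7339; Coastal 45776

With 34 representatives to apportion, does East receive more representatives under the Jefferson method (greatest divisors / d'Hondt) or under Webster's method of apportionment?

Jefferson: North 8, East 5, Highland 10, Lowland 8, Central 0, Coastal 3.
Webster: North 8, East 6, Highland 9, Lowland 8, Central 0, Coastal 3.
East gets 5 under Jefferson and 6 under Webster.

Webster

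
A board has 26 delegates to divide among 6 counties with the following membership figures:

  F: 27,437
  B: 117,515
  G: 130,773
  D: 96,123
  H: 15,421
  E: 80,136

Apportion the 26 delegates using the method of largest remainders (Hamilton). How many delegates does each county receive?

The standard divisor is 467405/26 ≈ 17977.115.
Standard quotas: F 1.5262, B 6.5369, G 7.2744, D 5.3470, H 0.8578, E 4.4577.
Lower quotas: F 1, B 6, G 7, D 5, H 0, E 4 (sum 23, leaving 3 seats).
Remainders in descending order: H 0.8578, B 0.5369, F 0.5262, E 0.4577, D 0.3470, G 0.2744.
The surplus seats go to H, B, F.

F=2, B=7, G=7, D=5, H=1, E=4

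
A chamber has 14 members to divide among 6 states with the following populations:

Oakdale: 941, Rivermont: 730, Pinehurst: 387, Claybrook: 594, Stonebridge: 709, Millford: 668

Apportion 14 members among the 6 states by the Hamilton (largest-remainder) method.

The standard divisor is 4029/14 ≈ 287.786.
Standard quotas: Oakdale 3.270, Rivermont 2.537, Pinehurst 1.345, Claybrook 2.064, Stonebridge 2.464, Millford 2.321.
Lower quotas: Oakdale 3, Rivermont 2, Pinehurst 1, Claybrook 2, Stonebridge 2, Millford 2 (sum 12, leaving 2 seats).
Remainders in descending order: Rivermont 0.537, Stonebridge 0.464, Pinehurst 0.345, Millford 0.321, Oakdale 0.270, Claybrook 0.064.
Largest remainders: Rivermont, Stonebridge receive the extra seats.

Oakdale 3, Rivermont 3, Pinehurst 1, Claybrook 2, Stonebridge 3, Millford 2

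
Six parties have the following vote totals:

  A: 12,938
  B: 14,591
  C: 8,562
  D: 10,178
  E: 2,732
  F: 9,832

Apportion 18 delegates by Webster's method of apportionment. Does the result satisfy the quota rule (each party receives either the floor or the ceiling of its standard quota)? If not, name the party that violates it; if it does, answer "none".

none

Standard quotas: A 3.958, B 4.464, C 2.620, D 3.114, E 0.836, F 3.008.
Webster allocation: A 4, B 4, C 3, D 3, E 1, F 3.
Every allocation lies between the lower and upper quota.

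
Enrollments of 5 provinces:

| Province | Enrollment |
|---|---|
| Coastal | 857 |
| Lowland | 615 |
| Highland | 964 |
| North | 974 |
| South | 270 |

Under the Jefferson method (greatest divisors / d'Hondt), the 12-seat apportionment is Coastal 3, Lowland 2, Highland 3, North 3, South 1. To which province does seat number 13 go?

North

Priority for the next seat is population ÷ (current seats + 1).
Priorities: Coastal 214.250, Lowland 205.000, Highland 241.000, North 243.500, South 135.000.
Highest priority: North.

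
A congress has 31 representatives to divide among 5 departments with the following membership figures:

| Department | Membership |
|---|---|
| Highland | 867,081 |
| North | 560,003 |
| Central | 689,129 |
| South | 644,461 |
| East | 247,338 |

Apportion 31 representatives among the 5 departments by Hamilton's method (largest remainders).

Total 3008012; standard divisor 3008012/31 ≈ 97032.645.
Standard quotas: Highland 8.9360, North 5.7713, Central 7.1020, South 6.6417, East 2.5490.
Lower quotas: Highland 8, North 5, Central 7, South 6, East 2 (sum 28, leaving 3 seats).
Remainders in descending order: Highland 0.9360, North 0.7713, South 0.6417, East 0.5490, Central 0.1020.
Largest remainders: Highland, North, South receive the extra seats.

Highland: 9, North: 6, Central: 7, South: 7, East: 2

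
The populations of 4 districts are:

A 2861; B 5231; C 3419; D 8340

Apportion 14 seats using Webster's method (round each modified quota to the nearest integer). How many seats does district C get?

2

Standard divisor 19851/14 ≈ 1417.929; standard quotas: A 2.018, B 3.689, C 2.411, D 5.882.
Rounding to the nearest integer gives A 2, B 4, C 2, D 6 — total 14, matching the house size, so no adjustment is needed.
C receives 2.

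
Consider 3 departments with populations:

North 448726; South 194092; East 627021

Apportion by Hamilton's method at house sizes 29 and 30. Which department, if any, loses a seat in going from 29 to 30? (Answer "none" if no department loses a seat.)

At 29 seats: North 10, South 5, East 14.
At 30 seats: North 11, South 4, East 15.
South drops from 5 to 4.

South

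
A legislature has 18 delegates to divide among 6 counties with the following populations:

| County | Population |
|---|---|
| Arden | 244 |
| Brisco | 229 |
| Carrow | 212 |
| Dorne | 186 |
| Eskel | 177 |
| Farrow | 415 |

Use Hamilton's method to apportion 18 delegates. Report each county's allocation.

Arden=3, Brisco=3, Carrow=3, Dorne=2, Eskel=2, Farrow=5

The standard divisor is 1463/18 ≈ 81.278.
Standard quotas: Arden 3.002, Brisco 2.817, Carrow 2.608, Dorne 2.288, Eskel 2.178, Farrow 5.106.
Lower quotas: Arden 3, Brisco 2, Carrow 2, Dorne 2, Eskel 2, Farrow 5 (sum 16, leaving 2 seats).
Remainders in descending order: Brisco 0.817, Carrow 0.608, Dorne 0.288, Eskel 0.178, Farrow 0.106, Arden 0.002.
The surplus seats go to Brisco, Carrow.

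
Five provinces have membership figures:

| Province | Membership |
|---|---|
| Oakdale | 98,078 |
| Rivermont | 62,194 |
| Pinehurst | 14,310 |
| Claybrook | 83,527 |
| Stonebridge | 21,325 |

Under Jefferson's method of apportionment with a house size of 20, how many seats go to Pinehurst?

Standard divisor 279434/20 ≈ 13971.7; standard quotas: Oakdale 7.020, Rivermont 4.451, Pinehurst 1.024, Claybrook 5.978, Stonebridge 1.526.
Rounding down gives 7, 4, 1, 5, 1 = 18 seats, so the divisor must be adjusted.
With modified divisor 12300: modified quotas Oakdale 7.974, Rivermont 5.056, Pinehurst 1.163, Claybrook 6.791, Stonebridge 1.734.
Rounding down: Oakdale 7, Rivermont 5, Pinehurst 1, Claybrook 6, Stonebridge 1 (total 20).
Pinehurst receives 1.

1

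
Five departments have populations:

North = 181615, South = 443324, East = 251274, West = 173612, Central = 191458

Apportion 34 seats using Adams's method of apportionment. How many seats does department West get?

Standard divisor 1241283/34 ≈ 36508.324; standard quotas: North 4.975, South 12.143, East 6.883, West 4.755, Central 5.244.
Rounding up gives 5, 13, 7, 5, 6 = 36 seats, so the divisor must be adjusted.
With modified divisor 39300: modified quotas North 4.621, South 11.281, East 6.394, West 4.418, Central 4.872.
Rounding up: North 5, South 12, East 7, West 5, Central 5 (total 34).
West receives 5.

5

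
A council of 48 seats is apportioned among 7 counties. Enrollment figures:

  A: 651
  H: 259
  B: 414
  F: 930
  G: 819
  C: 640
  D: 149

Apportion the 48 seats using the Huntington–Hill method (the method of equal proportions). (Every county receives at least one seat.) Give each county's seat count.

A: 8; H: 3; B: 5; F: 12; G: 10; C: 8; D: 2

With divisor 80: modified quotas A 8.137, H 3.237, B 5.175, F 11.625, G 10.238, C 8.000, D 1.863.
Geometric-mean thresholds: A √(8·9)=8.485, H √(3·4)=3.464, B √(5·6)=5.477, F √(11·12)=11.489, G √(10·11)=10.488, C √(8·9)=8.485, D √(1·2)=1.414.
Each quota rounded against its threshold gives A 8, H 3, B 5, F 12, G 10, C 8, D 2 (total 48).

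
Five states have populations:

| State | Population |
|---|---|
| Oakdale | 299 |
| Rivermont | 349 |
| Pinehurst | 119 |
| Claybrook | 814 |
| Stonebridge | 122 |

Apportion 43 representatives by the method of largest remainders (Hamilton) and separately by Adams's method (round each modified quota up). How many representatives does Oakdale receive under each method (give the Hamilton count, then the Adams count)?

7 and 8

Hamilton: Oakdale 7, Rivermont 9, Pinehurst 3, Claybrook 21, Stonebridge 3.
Adams: Oakdale 8, Rivermont 9, Pinehurst 3, Claybrook 20, Stonebridge 3.
Oakdale gets 7 under Hamilton and 8 under Adams.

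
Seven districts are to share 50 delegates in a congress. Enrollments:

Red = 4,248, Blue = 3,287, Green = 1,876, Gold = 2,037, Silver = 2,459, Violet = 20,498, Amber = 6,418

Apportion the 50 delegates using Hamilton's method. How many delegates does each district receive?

The standard divisor is 40823/50 ≈ 816.46.
Standard quotas: Red 5.2029, Blue 4.0259, Green 2.2977, Gold 2.4949, Silver 3.0118, Violet 25.1059, Amber 7.8608.
Lower quotas: Red 5, Blue 4, Green 2, Gold 2, Silver 3, Violet 25, Amber 7 (sum 48, leaving 2 seats).
Remainders in descending order: Amber 0.8608, Gold 0.4949, Green 0.2977, Red 0.2029, Violet 0.1059, Blue 0.0259, Silver 0.0118.
The surplus seats go to Amber, Gold.

Red=5; Blue=4; Green=2; Gold=3; Silver=3; Violet=25; Amber=8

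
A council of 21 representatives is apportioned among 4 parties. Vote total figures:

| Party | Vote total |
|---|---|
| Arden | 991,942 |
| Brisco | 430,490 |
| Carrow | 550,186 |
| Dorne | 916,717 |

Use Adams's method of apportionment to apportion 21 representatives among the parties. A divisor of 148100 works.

With modified divisor 148100: modified quotas Arden 6.698, Brisco 2.907, Carrow 3.715, Dorne 6.190.
Rounding up: Arden 7, Brisco 3, Carrow 4, Dorne 7 (total 21).

Arden 7, Brisco 3, Carrow 4, Dorne 7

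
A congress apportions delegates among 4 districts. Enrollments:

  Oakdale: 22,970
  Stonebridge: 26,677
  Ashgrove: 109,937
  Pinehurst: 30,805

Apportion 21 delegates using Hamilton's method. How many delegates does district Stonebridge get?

Standard divisor: 190389 ÷ 21 ≈ 9066.143.
Standard quotas: Oakdale 2.5336, Stonebridge 2.9425, Ashgrove 12.1261, Pinehurst 3.3978.
Lower quotas: Oakdale 2, Stonebridge 2, Ashgrove 12, Pinehurst 3 (sum 19, leaving 2 seats).
Remainders in descending order: Stonebridge 0.9425, Oakdale 0.5336, Pinehurst 0.3978, Ashgrove 0.1261.
Largest remainders: Stonebridge, Oakdale receive the extra seats.
Stonebridge receives 3.

3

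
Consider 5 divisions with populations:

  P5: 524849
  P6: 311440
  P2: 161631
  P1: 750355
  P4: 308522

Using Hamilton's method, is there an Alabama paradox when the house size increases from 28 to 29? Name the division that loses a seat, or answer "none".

P6

At 28 seats: P5 7, P6 5, P2 2, P1 10, P4 4.
At 29 seats: P5 8, P6 4, P2 2, P1 11, P4 4.
P6 drops from 5 to 4.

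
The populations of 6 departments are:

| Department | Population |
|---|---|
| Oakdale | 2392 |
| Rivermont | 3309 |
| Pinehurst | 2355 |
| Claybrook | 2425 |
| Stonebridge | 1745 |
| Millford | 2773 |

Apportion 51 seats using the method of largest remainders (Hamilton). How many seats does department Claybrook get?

The standard divisor is 14999/51 ≈ 294.098.
Standard quotas: Oakdale 8.133, Rivermont 11.251, Pinehurst 8.008, Claybrook 8.246, Stonebridge 5.933, Millford 9.429.
Lower quotas: Oakdale 8, Rivermont 11, Pinehurst 8, Claybrook 8, Stonebridge 5, Millford 9 (sum 49, leaving 2 seats).
Remainders in descending order: Stonebridge 0.933, Millford 0.429, Rivermont 0.251, Claybrook 0.246, Oakdale 0.133, Pinehurst 0.008.
The surplus seats go to Stonebridge, Millford.
Claybrook receives 8.

8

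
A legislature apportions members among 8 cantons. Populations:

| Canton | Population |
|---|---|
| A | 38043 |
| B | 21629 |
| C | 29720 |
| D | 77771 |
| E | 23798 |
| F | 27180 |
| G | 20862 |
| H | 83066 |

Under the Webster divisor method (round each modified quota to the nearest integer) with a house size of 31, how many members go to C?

3

Standard divisor 322069/31 ≈ 10389.323; standard quotas: A 3.662, B 2.082, C 2.861, D 7.486, E 2.291, F 2.616, G 2.008, H 7.995.
Rounding to the nearest integer gives A 4, B 2, C 3, D 7, E 2, F 3, G 2, H 8 — total 31, matching the house size, so no adjustment is needed.
C receives 3.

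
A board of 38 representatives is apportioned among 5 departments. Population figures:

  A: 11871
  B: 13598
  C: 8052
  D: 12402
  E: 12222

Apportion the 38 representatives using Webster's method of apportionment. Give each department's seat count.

A 8, B 9, C 5, D 8, E 8

Standard divisor 58145/38 ≈ 1530.132; standard quotas: A 7.758, B 8.887, C 5.262, D 8.105, E 7.988.
Rounding to the nearest integer gives A 8, B 9, C 5, D 8, E 8 — total 38, matching the house size, so no adjustment is needed.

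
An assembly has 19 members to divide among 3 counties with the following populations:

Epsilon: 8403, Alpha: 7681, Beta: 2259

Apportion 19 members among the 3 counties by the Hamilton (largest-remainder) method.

Epsilon 9, Alpha 8, Beta 2

Standard divisor: 18343 ÷ 19 ≈ 965.421.
Standard quotas: Epsilon 8.7040, Alpha 7.9561, Beta 2.3399.
Lower quotas: Epsilon 8, Alpha 7, Beta 2 (sum 17, leaving 2 seats).
Remainders in descending order: Alpha 0.9561, Epsilon 0.7040, Beta 0.3399.
Largest remainders: Alpha, Epsilon receive the extra seats.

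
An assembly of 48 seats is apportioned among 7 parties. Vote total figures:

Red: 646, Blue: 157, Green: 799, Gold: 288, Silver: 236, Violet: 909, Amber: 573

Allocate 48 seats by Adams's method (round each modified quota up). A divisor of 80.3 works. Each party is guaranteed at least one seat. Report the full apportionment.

With modified divisor 80.3: modified quotas Red 8.045, Blue 1.955, Green 9.950, Gold 3.587, Silver 2.939, Violet 11.320, Amber 7.136.
Rounding up: Red 9, Blue 2, Green 10, Gold 4, Silver 3, Violet 12, Amber 8 (total 48).

Red: 9; Blue: 2; Green: 10; Gold: 4; Silver: 3; Violet: 12; Amber: 8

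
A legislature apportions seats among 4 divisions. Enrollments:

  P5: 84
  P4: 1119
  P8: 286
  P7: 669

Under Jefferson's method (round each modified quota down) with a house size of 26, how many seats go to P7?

8

Standard divisor 2158/26 ≈ 83; standard quotas: P5 1.012, P4 13.482, P8 3.446, P7 8.060.
Rounding down gives 1, 13, 3, 8 = 25 seats, so the divisor must be adjusted.
With modified divisor 77: modified quotas P5 1.091, P4 14.532, P8 3.714, P7 8.688.
Rounding down: P5 1, P4 14, P8 3, P7 8 (total 26).
P7 receives 8.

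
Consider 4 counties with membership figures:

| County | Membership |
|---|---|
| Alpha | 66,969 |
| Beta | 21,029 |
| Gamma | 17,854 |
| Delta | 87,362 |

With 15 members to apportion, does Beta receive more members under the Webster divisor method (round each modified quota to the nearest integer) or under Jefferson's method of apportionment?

Webster

Webster: Alpha 5, Beta 2, Gamma 1, Delta 7.
Jefferson: Alpha 6, Beta 1, Gamma 1, Delta 7.
Beta gets 2 under Webster and 1 under Jefferson.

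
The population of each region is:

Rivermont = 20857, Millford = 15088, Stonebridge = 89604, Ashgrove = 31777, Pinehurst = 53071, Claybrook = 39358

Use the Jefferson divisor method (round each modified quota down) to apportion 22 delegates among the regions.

Standard divisor 249755/22 ≈ 11352.5; standard quotas: Rivermont 1.837, Millford 1.329, Stonebridge 7.893, Ashgrove 2.799, Pinehurst 4.675, Claybrook 3.467.
Rounding down gives 1, 1, 7, 2, 4, 3 = 18 seats, so the divisor must be adjusted.
With modified divisor 10200: modified quotas Rivermont 2.045, Millford 1.479, Stonebridge 8.785, Ashgrove 3.115, Pinehurst 5.203, Claybrook 3.859.
Rounding down: Rivermont 2, Millford 1, Stonebridge 8, Ashgrove 3, Pinehurst 5, Claybrook 3 (total 22).

Rivermont 2, Millford 1, Stonebridge 8, Ashgrove 3, Pinehurst 5, Claybrook 3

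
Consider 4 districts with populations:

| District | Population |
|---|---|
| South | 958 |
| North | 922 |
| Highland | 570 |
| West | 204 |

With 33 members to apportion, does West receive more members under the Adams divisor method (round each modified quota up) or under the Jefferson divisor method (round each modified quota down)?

Adams

Adams: South 12, North 11, Highland 7, West 3.
Jefferson: South 12, North 12, Highland 7, West 2.
West gets 3 under Adams and 2 under Jefferson.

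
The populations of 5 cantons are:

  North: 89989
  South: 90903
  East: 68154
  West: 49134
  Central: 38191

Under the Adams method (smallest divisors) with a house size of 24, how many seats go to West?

4

Standard divisor 336371/24 ≈ 14015.458; standard quotas: North 6.421, South 6.486, East 4.863, West 3.506, Central 2.725.
Rounding up gives 7, 7, 5, 4, 3 = 26 seats, so the divisor must be adjusted.
With modified divisor 15800: modified quotas North 5.696, South 5.753, East 4.314, West 3.110, Central 2.417.
Rounding up: North 6, South 6, East 5, West 4, Central 3 (total 24).
West receives 4.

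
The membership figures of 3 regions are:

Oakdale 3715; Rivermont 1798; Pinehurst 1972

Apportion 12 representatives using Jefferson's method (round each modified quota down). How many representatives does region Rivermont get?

3

Standard divisor 7485/12 ≈ 623.75; standard quotas: Oakdale 5.956, Rivermont 2.883, Pinehurst 3.162.
Rounding down gives 5, 2, 3 = 10 seats, so the divisor must be adjusted.
With modified divisor 570: modified quotas Oakdale 6.518, Rivermont 3.154, Pinehurst 3.460.
Rounding down: Oakdale 6, Rivermont 3, Pinehurst 3 (total 12).
Rivermont receives 3.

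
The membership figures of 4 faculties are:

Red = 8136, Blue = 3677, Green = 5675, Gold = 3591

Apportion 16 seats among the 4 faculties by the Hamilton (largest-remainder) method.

Red 6, Blue 3, Green 4, Gold 3

The standard divisor is 21079/16 ≈ 1317.438.
Standard quotas: Red 6.1756, Blue 2.7910, Green 4.3076, Gold 2.7257.
Lower quotas: Red 6, Blue 2, Green 4, Gold 2 (sum 14, leaving 2 seats).
Remainders in descending order: Blue 0.7910, Gold 0.7257, Green 0.3076, Red 0.1756.
The surplus seats go to Blue, Gold.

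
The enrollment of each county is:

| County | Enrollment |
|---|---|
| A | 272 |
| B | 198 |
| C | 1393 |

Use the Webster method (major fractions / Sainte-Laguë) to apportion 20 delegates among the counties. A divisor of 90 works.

A: 3, B: 2, C: 15

With modified divisor 90: modified quotas A 3.022, B 2.200, C 15.478.
Rounding to the nearest integer: A 3, B 2, C 15 (total 20).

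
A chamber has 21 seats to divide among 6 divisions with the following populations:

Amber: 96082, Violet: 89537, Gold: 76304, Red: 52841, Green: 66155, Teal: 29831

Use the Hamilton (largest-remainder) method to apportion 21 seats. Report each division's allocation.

Amber=5, Violet=5, Gold=4, Red=3, Green=3, Teal=1

The standard divisor is 410750/21 ≈ 19559.524.
Standard quotas: Amber 4.9123, Violet 4.5777, Gold 3.9011, Red 2.7015, Green 3.3822, Teal 1.5251.
Lower quotas: Amber 4, Violet 4, Gold 3, Red 2, Green 3, Teal 1 (sum 17, leaving 4 seats).
Remainders in descending order: Amber 0.9123, Gold 0.9011, Red 0.7015, Violet 0.5777, Teal 0.5251, Green 0.3822.
Largest remainders: Amber, Gold, Red, Violet receive the extra seats.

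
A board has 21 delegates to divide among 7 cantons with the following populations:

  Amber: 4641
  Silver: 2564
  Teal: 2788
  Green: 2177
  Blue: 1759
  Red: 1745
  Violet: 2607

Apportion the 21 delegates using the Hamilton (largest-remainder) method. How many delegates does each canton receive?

Amber 5, Silver 3, Teal 3, Green 3, Blue 2, Red 2, Violet 3

Standard divisor: 18281 ÷ 21 ≈ 870.524.
Standard quotas: Amber 5.331, Silver 2.945, Teal 3.203, Green 2.501, Blue 2.021, Red 2.005, Violet 2.995.
Lower quotas: Amber 5, Silver 2, Teal 3, Green 2, Blue 2, Red 2, Violet 2 (sum 18, leaving 3 seats).
Remainders in descending order: Violet 0.995, Silver 0.945, Green 0.501, Amber 0.331, Teal 0.203, Blue 0.021, Red 0.005.
The surplus seats go to Violet, Silver, Green.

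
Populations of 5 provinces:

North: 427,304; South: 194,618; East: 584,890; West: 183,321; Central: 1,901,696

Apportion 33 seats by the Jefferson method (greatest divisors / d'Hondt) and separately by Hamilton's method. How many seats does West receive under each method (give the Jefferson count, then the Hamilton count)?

1 and 2

Jefferson: North 4, South 2, East 6, West 1, Central 20.
Hamilton: North 4, South 2, East 6, West 2, Central 19.
West gets 1 under Jefferson and 2 under Hamilton.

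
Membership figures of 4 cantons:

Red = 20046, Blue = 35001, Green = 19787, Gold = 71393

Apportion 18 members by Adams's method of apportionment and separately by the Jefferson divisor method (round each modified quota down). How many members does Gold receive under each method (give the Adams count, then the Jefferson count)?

8 and 10

Adams: Red 3, Blue 4, Green 3, Gold 8.
Jefferson: Red 2, Blue 4, Green 2, Gold 10.
Gold gets 8 under Adams and 10 under Jefferson.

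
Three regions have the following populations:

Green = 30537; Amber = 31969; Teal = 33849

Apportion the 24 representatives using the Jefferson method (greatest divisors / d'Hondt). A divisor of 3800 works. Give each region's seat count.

With modified divisor 3800: modified quotas Green 8.036, Amber 8.413, Teal 8.908.
Rounding down: Green 8, Amber 8, Teal 8 (total 24).

Green=8, Amber=8, Teal=8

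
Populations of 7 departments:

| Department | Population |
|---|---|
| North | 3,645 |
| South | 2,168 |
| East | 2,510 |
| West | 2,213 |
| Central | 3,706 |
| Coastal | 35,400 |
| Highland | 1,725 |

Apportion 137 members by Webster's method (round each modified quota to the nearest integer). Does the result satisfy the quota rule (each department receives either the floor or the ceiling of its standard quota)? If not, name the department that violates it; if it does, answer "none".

Coastal

Standard quotas: North 9.722, South 5.782, East 6.694, West 5.902, Central 9.884, Coastal 94.415, Highland 4.601.
Webster allocation: North 10, South 6, East 7, West 6, Central 10, Coastal 93, Highland 5.
Coastal has quota 94.415 (lower 94, upper 95) but receives 93 — outside the quota interval.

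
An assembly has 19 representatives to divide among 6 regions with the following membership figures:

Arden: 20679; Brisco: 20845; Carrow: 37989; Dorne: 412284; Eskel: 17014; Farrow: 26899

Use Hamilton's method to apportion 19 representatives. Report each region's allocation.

Standard divisor: 535710 ÷ 19 ≈ 28195.263.
Standard quotas: Arden 0.7334, Brisco 0.7393, Carrow 1.3474, Dorne 14.6225, Eskel 0.6034, Farrow 0.9540.
Lower quotas: Arden 0, Brisco 0, Carrow 1, Dorne 14, Eskel 0, Farrow 0 (sum 15, leaving 4 seats).
Remainders in descending order: Farrow 0.9540, Brisco 0.7393, Arden 0.7334, Dorne 0.6225, Eskel 0.6034, Carrow 0.3474.
The surplus seats go to Farrow, Brisco, Arden, Dorne.

Arden 1; Brisco 1; Carrow 1; Dorne 15; Eskel 0; Farrow 1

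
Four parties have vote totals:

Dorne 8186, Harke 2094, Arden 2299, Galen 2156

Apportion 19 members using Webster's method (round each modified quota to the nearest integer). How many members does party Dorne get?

10

Standard divisor 14735/19 ≈ 775.526; standard quotas: Dorne 10.555, Harke 2.700, Arden 2.964, Galen 2.780.
Rounding to the nearest integer gives 11, 3, 3, 3 = 20 seats, so the divisor must be adjusted.
With modified divisor 800: modified quotas Dorne 10.232, Harke 2.618, Arden 2.874, Galen 2.695.
Rounding to the nearest integer: Dorne 10, Harke 3, Arden 3, Galen 3 (total 19).
Dorne receives 10.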